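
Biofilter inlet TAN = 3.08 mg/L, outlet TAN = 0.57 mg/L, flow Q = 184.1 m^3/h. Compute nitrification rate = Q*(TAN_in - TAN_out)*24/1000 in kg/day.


Concentration drop: TAN_in - TAN_out = 3.08 - 0.57 = 2.51 mg/L
Hourly TAN removed = Q * dTAN = 184.1 m^3/h * 2.51 mg/L = 462.091 g/h  (m^3/h * mg/L = g/h)
Daily TAN removed = 462.091 * 24 = 11090.184 g/day
Convert to kg/day: 11090.184 / 1000 = 11.090184 kg/day

11.090184 kg/day


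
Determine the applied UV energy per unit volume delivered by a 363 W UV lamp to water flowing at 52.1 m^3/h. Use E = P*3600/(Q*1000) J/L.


Energy delivered per hour = 363 W * 3600 s = 1306800 J/h
Volume treated per hour = 52.1 m^3/h * 1000 = 52100 L/h
dose = 1306800 / 52100 = 25.0825 J/L

25.0825 J/L


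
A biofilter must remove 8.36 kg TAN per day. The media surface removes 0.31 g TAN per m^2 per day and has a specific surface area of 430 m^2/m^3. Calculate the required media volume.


A = 8.36*1000 / 0.31 = 26967.742 m^2
V = 26967.742 / 430 = 62.7157

62.7157 m^3


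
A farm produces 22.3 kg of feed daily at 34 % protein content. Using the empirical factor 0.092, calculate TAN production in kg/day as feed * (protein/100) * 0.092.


Protein in feed = 22.3 * 34/100 = 7.582 kg/day
TAN = protein * 0.092 = 7.582 * 0.092 = 0.697544 kg/day

0.697544 kg/day


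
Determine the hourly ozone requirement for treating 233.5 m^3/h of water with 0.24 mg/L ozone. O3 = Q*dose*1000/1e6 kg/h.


O3 demand (mg/h) = Q * dose * 1000 = 233.5 * 0.24 * 1000 = 56040 mg/h
Convert mg to kg: 56040 / 1e6 = 0.05604 kg/h

0.05604 kg/h


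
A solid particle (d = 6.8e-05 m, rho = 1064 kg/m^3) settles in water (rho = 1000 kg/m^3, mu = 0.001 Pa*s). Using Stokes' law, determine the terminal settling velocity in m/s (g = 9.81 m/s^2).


Density difference: rho_p - rho_f = 1064 - 1000 = 64 kg/m^3
d^2 = (6.8e-05)^2 = 4.624e-09 m^2
Numerator = (rho_p - rho_f) * g * d^2 = 64 * 9.81 * 4.624e-09 = 2.9031322e-06
Denominator = 18 * mu = 18 * 0.001 = 0.018
v_s = 2.9031322e-06 / 0.018 = 1.61285e-04 m/s
Check: Re = rho_f * v_s * d / mu = 1000 * 1.61285e-04 * 6.8e-05 / 0.001 = 0.011 < 1, so Stokes' law applies.

1.61285e-04 m/s


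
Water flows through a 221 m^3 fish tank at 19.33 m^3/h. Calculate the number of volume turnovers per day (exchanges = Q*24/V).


Daily flow volume = 19.33 m^3/h * 24 h = 463.92 m^3/day
Exchanges = daily flow / tank volume = 463.92 / 221 = 2.09919 exchanges/day

2.09919 exchanges/day


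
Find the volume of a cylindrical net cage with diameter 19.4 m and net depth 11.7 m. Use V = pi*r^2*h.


r = d/2 = 19.4/2 = 9.7 m
Base area = pi*r^2 = pi*9.7^2 = 295.59245 m^2
Volume = 295.59245 * 11.7 = 3458.43 m^3

3458.43 m^3


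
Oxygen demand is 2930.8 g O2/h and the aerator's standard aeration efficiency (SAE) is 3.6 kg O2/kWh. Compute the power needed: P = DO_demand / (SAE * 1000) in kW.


SAE in g O2/kWh = 3.6 * 1000 = 3600 g/kWh
P = DO_demand / SAE_g = 2930.8 / 3600 = 0.814111 kW

0.814111 kW


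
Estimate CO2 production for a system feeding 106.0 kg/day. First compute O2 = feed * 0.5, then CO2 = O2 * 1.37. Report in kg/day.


O2 = 106.0 * 0.5 = 53
CO2 = 53 * 1.37 = 72.61

72.61 kg/day


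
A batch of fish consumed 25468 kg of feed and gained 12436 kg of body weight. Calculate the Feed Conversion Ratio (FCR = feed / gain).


FCR = feed consumed / weight gained
FCR = 25468 kg / 12436 kg = 2.04793

2.04793


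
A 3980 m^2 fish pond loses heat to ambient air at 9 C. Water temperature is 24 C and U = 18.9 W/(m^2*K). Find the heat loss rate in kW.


Temperature difference dT = 24 - 9 = 15 K
Heat loss (W) = U * A * dT = 18.9 * 3980 * 15 = 1128330 W
Convert to kW: 1128330 / 1000 = 1128.33 kW

1128.33 kW


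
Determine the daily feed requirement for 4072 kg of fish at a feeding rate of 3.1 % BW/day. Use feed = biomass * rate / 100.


Feeding rate fraction = 3.1% / 100 = 0.031
Daily feed = 4072 kg * 0.031 = 126.232 kg/day

126.232 kg/day


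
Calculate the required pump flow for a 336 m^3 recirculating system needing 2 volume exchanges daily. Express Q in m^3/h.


Daily recirculation volume = 336 m^3 * 2 = 672 m^3/day
Flow rate Q = daily volume / 24 h = 672 / 24 = 28 m^3/h

28 m^3/h


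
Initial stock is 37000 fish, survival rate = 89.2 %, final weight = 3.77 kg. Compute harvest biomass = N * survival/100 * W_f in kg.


Survivors = 37000 * 89.2/100 = 33004 fish
Harvest biomass = survivors * W_f = 33004 * 3.77 = 124425.08 kg

124425.08 kg


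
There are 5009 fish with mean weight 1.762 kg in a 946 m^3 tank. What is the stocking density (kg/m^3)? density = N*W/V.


Total biomass = 5009 fish * 1.762 kg = 8825.858 kg
Density = total biomass / volume = 8825.858 / 946 = 9.32966 kg/m^3

9.32966 kg/m^3


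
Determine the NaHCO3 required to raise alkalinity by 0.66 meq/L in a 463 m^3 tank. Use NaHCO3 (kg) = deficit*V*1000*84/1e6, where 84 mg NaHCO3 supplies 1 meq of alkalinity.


Tank volume in L = 463 m^3 * 1000 = 463000 L
Total meq required = 0.66 meq/L * 463000 L = 305580 meq
NaHCO3 mass = 305580 meq * 84 mg/meq / 1e6 = 25.6687 kg

25.6687 kg


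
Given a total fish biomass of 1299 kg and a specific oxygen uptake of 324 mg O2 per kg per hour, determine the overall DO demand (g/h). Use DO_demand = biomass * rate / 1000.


Total O2 consumption (mg/h) = 1299 kg * 324 mg/(kg*h) = 420876 mg/h
Convert to g/h: 420876 / 1000 = 420.876 g/h

420.876 g/h


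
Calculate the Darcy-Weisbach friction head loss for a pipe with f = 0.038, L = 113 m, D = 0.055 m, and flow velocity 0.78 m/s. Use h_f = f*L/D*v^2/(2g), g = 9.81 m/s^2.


v^2 = 0.78^2 = 0.6084 m^2/s^2
L/D = 113/0.055 = 2054.5455
h_f = f*(L/D)*v^2/(2g) = 0.038 * 2054.5455 * 0.6084 / 19.62 = 2.42097 m

2.42097 m


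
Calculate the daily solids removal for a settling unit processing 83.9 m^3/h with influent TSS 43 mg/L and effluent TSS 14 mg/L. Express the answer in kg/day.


Concentration drop: TSS_in - TSS_out = 43 - 14 = 29 mg/L
Hourly solids removed = Q * dTSS = 83.9 m^3/h * 29 mg/L = 2433.1 g/h  (m^3/h * mg/L = g/h)
Daily solids removed = 2433.1 * 24 = 58394.4 g/day
Convert g to kg: 58394.4 / 1000 = 58.3944 kg/day

58.3944 kg/day


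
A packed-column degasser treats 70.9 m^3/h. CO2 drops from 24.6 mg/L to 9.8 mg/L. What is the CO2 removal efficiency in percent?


CO2_out / CO2_in = 9.8 / 24.6 = 0.39837398
Fraction remaining = 0.39837398
efficiency = (1 - 0.39837398) * 100 = 60.1626 %

60.1626 %


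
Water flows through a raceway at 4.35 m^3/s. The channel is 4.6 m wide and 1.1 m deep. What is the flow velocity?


Cross-sectional area = W * d = 4.6 * 1.1 = 5.06 m^2
Velocity = Q / A = 4.35 / 5.06 = 0.859684 m/s

0.859684 m/s


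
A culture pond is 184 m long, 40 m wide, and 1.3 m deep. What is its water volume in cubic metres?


Base area = L * W = 184 * 40 = 7360 m^2
Volume = area * depth = 7360 * 1.3 = 9568 m^3

9568 m^3


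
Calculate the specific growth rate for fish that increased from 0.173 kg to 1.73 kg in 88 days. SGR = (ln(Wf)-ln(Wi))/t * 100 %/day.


ln(W_f) = ln(1.73) = 0.54812141
ln(W_i) = ln(0.173) = -1.7544637
ln(W_f) - ln(W_i) = 0.54812141 - -1.7544637 = 2.3025851
SGR = 2.3025851 / 88 * 100 = 2.61657 %/day

2.61657 %/day


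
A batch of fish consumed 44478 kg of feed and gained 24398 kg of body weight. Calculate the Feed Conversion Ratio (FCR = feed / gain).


FCR = feed consumed / weight gained
FCR = 44478 kg / 24398 kg = 1.82302

1.82302


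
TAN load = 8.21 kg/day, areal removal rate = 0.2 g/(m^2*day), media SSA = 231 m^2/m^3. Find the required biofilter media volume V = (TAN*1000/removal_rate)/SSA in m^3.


A = 8.21*1000 / 0.2 = 41050 m^2
V = 41050 / 231 = 177.706

177.706 m^3


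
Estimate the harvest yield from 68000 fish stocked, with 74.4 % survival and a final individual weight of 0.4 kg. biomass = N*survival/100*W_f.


Survivors = 68000 * 74.4/100 = 50592 fish
Harvest biomass = survivors * W_f = 50592 * 0.4 = 20236.8 kg

20236.8 kg


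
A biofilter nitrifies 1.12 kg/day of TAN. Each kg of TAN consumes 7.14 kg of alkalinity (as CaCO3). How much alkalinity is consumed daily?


Alkalinity factor: 7.14 kg CaCO3 consumed per kg TAN nitrified
alk = 1.12 kg TAN * 7.14 = 7.9968 kg CaCO3/day

7.9968 kg CaCO3/day


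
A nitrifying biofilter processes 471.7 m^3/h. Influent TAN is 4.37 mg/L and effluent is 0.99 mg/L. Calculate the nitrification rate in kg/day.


Concentration drop: TAN_in - TAN_out = 4.37 - 0.99 = 3.38 mg/L
Hourly TAN removed = Q * dTAN = 471.7 m^3/h * 3.38 mg/L = 1594.346 g/h  (m^3/h * mg/L = g/h)
Daily TAN removed = 1594.346 * 24 = 38264.304 g/day
Convert to kg/day: 38264.304 / 1000 = 38.264304 kg/day

38.264304 kg/day


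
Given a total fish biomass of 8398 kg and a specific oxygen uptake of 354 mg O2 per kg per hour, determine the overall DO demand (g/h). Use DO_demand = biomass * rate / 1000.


Total O2 consumption (mg/h) = 8398 kg * 354 mg/(kg*h) = 2972892 mg/h
Convert to g/h: 2972892 / 1000 = 2972.892 g/h

2972.892 g/h


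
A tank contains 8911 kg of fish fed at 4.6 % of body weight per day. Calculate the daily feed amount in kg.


Feeding rate fraction = 4.6% / 100 = 0.046
Daily feed = 8911 kg * 0.046 = 409.906 kg/day

409.906 kg/day


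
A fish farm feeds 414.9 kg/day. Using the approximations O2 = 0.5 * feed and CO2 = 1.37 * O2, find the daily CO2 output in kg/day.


O2 = 414.9 * 0.5 = 207.45
CO2 = 207.45 * 1.37 = 284.2065

284.2065 kg/day


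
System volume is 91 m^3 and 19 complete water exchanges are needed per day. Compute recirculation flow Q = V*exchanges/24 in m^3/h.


Daily recirculation volume = 91 m^3 * 19 = 1729 m^3/day
Flow rate Q = daily volume / 24 h = 1729 / 24 = 72.0417 m^3/h

72.0417 m^3/h


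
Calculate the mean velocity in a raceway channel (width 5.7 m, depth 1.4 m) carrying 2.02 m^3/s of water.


Cross-sectional area = W * d = 5.7 * 1.4 = 7.98 m^2
Velocity = Q / A = 2.02 / 7.98 = 0.253133 m/s

0.253133 m/s


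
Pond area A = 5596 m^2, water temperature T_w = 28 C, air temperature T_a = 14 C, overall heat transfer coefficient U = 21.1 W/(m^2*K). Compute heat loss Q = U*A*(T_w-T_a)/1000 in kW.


Temperature difference dT = 28 - 14 = 14 K
Heat loss (W) = U * A * dT = 21.1 * 5596 * 14 = 1653058.4 W
Convert to kW: 1653058.4 / 1000 = 1653.0584 kW

1653.0584 kW


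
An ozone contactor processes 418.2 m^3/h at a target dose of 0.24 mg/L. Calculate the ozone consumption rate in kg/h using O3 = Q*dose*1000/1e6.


O3 demand (mg/h) = Q * dose * 1000 = 418.2 * 0.24 * 1000 = 100368 mg/h
Convert mg to kg: 100368 / 1e6 = 0.100368 kg/h

0.100368 kg/h


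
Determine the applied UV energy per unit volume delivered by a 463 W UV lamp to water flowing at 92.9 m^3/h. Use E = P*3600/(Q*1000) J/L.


Energy delivered per hour = 463 W * 3600 s = 1666800 J/h
Volume treated per hour = 92.9 m^3/h * 1000 = 92900 L/h
dose = 1666800 / 92900 = 17.9419 J/L

17.9419 J/L


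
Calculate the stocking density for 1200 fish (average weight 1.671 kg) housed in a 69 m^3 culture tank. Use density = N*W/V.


Total biomass = 1200 fish * 1.671 kg = 2005.2 kg
Density = total biomass / volume = 2005.2 / 69 = 29.0609 kg/m^3

29.0609 kg/m^3


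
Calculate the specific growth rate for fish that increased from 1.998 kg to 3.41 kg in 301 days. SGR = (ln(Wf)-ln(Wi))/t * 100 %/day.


ln(W_f) = ln(3.41) = 1.2267123
ln(W_i) = ln(1.998) = 0.69214668
ln(W_f) - ln(W_i) = 1.2267123 - 0.69214668 = 0.53456562
SGR = 0.53456562 / 301 * 100 = 0.177597 %/day

0.177597 %/day


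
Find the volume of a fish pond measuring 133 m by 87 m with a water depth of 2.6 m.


Base area = L * W = 133 * 87 = 11571 m^2
Volume = area * depth = 11571 * 2.6 = 30084.6 m^3

30084.6 m^3


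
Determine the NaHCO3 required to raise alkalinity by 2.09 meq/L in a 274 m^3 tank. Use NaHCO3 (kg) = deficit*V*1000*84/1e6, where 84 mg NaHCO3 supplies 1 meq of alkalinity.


Tank volume in L = 274 m^3 * 1000 = 274000 L
Total meq required = 2.09 meq/L * 274000 L = 572660 meq
NaHCO3 mass = 572660 meq * 84 mg/meq / 1e6 = 48.1034 kg

48.1034 kg


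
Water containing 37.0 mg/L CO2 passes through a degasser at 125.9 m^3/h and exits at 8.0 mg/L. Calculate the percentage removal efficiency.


CO2_out / CO2_in = 8.0 / 37.0 = 0.21621622
Fraction remaining = 0.21621622
efficiency = (1 - 0.21621622) * 100 = 78.3784 %

78.3784 %


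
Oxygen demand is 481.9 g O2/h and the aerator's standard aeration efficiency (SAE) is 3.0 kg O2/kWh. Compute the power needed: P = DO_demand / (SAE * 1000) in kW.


SAE in g O2/kWh = 3.0 * 1000 = 3000 g/kWh
P = DO_demand / SAE_g = 481.9 / 3000 = 0.160633 kW

0.160633 kW


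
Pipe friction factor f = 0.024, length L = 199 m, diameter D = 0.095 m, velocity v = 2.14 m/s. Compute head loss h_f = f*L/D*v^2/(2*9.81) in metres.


v^2 = 2.14^2 = 4.5796 m^2/s^2
L/D = 199/0.095 = 2094.7368
h_f = f*(L/D)*v^2/(2g) = 0.024 * 2094.7368 * 4.5796 / 19.62 = 11.7346 m

11.7346 m


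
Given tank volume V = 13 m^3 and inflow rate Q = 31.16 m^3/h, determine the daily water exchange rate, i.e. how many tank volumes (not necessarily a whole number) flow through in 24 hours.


Daily flow volume = 31.16 m^3/h * 24 h = 747.84 m^3/day
Exchanges = daily flow / tank volume = 747.84 / 13 = 57.5262 exchanges/day

57.5262 exchanges/day


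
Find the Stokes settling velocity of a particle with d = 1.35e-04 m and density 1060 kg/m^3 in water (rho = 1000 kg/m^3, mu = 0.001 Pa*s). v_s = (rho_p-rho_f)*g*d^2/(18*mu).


Density difference: rho_p - rho_f = 1060 - 1000 = 60 kg/m^3
d^2 = (1.35e-04)^2 = 1.8225e-08 m^2
Numerator = (rho_p - rho_f) * g * d^2 = 60 * 9.81 * 1.8225e-08 = 1.0727235e-05
Denominator = 18 * mu = 18 * 0.001 = 0.018
v_s = 1.0727235e-05 / 0.018 = 5.95957e-04 m/s
Check: Re = rho_f * v_s * d / mu = 1000 * 5.95957e-04 * 1.35e-04 / 0.001 = 0.0805 < 1, so Stokes' law applies.

5.95957e-04 m/s


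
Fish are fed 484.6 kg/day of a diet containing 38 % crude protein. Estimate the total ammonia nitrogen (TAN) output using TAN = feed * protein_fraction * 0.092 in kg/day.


Protein in feed = 484.6 * 38/100 = 184.148 kg/day
TAN = protein * 0.092 = 184.148 * 0.092 = 16.941616 kg/day

16.941616 kg/day


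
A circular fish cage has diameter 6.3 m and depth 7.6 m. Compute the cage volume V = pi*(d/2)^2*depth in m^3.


r = d/2 = 6.3/2 = 3.15 m
Base area = pi*r^2 = pi*3.15^2 = 31.172453 m^2
Volume = 31.172453 * 7.6 = 236.911 m^3

236.911 m^3


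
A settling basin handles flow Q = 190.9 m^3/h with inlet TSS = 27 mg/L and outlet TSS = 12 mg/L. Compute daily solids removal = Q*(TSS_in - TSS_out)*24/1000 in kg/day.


Concentration drop: TSS_in - TSS_out = 27 - 12 = 15 mg/L
Hourly solids removed = Q * dTSS = 190.9 m^3/h * 15 mg/L = 2863.5 g/h  (m^3/h * mg/L = g/h)
Daily solids removed = 2863.5 * 24 = 68724 g/day
Convert g to kg: 68724 / 1000 = 68.724 kg/day

68.724 kg/day


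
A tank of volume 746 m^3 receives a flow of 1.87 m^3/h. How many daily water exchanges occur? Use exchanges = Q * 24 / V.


Daily flow volume = 1.87 m^3/h * 24 h = 44.88 m^3/day
Exchanges = daily flow / tank volume = 44.88 / 746 = 0.0601609 exchanges/day

0.0601609 exchanges/day


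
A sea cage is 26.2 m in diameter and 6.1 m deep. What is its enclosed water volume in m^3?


r = d/2 = 26.2/2 = 13.1 m
Base area = pi*r^2 = pi*13.1^2 = 539.12872 m^2
Volume = 539.12872 * 6.1 = 3288.69 m^3

3288.69 m^3


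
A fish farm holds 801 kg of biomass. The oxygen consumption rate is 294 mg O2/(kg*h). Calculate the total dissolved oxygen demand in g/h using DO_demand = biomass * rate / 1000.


Total O2 consumption (mg/h) = 801 kg * 294 mg/(kg*h) = 235494 mg/h
Convert to g/h: 235494 / 1000 = 235.494 g/h

235.494 g/h


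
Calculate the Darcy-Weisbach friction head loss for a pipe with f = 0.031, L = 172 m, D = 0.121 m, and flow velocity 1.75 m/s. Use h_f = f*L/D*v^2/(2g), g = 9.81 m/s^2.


v^2 = 1.75^2 = 3.0625 m^2/s^2
L/D = 172/0.121 = 1421.4876
h_f = f*(L/D)*v^2/(2g) = 0.031 * 1421.4876 * 3.0625 / 19.62 = 6.87831 m

6.87831 m


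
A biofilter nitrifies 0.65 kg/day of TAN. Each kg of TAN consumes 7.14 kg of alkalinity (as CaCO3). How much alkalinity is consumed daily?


Alkalinity factor: 7.14 kg CaCO3 consumed per kg TAN nitrified
alk = 0.65 kg TAN * 7.14 = 4.641 kg CaCO3/day

4.641 kg CaCO3/day


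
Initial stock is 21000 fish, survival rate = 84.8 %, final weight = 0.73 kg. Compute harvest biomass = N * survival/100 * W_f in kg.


Survivors = 21000 * 84.8/100 = 17808 fish
Harvest biomass = survivors * W_f = 17808 * 0.73 = 12999.84 kg

12999.84 kg


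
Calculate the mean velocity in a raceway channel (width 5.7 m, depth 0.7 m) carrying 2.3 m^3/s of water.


Cross-sectional area = W * d = 5.7 * 0.7 = 3.99 m^2
Velocity = Q / A = 2.3 / 3.99 = 0.576441 m/s

0.576441 m/s


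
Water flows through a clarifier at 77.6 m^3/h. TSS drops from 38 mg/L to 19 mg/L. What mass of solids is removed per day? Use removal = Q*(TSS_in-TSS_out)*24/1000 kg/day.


Concentration drop: TSS_in - TSS_out = 38 - 19 = 19 mg/L
Hourly solids removed = Q * dTSS = 77.6 m^3/h * 19 mg/L = 1474.4 g/h  (m^3/h * mg/L = g/h)
Daily solids removed = 1474.4 * 24 = 35385.6 g/day
Convert g to kg: 35385.6 / 1000 = 35.3856 kg/day

35.3856 kg/day


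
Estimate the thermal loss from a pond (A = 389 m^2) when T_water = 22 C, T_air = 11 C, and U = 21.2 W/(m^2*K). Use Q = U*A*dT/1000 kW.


Temperature difference dT = 22 - 11 = 11 K
Heat loss (W) = U * A * dT = 21.2 * 389 * 11 = 90714.8 W
Convert to kW: 90714.8 / 1000 = 90.7148 kW

90.7148 kW


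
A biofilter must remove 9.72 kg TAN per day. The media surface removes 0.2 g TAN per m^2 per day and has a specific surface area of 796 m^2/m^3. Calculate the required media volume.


A = 9.72*1000 / 0.2 = 48600 m^2
V = 48600 / 796 = 61.0553

61.0553 m^3


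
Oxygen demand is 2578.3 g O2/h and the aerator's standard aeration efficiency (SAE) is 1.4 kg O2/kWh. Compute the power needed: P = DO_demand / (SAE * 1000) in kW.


SAE in g O2/kWh = 1.4 * 1000 = 1400 g/kWh
P = DO_demand / SAE_g = 2578.3 / 1400 = 1.84164 kW

1.84164 kW


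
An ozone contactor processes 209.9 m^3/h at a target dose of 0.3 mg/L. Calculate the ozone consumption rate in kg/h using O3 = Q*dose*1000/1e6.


O3 demand (mg/h) = Q * dose * 1000 = 209.9 * 0.3 * 1000 = 62970 mg/h
Convert mg to kg: 62970 / 1e6 = 0.06297 kg/h

0.06297 kg/h


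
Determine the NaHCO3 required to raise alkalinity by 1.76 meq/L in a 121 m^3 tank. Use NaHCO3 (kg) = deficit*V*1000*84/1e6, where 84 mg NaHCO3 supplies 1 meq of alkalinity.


Tank volume in L = 121 m^3 * 1000 = 121000 L
Total meq required = 1.76 meq/L * 121000 L = 212960 meq
NaHCO3 mass = 212960 meq * 84 mg/meq / 1e6 = 17.8886 kg

17.8886 kg


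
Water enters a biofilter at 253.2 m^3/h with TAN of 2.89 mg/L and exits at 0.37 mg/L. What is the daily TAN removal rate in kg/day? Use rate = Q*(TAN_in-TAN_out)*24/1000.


Concentration drop: TAN_in - TAN_out = 2.89 - 0.37 = 2.52 mg/L
Hourly TAN removed = Q * dTAN = 253.2 m^3/h * 2.52 mg/L = 638.064 g/h  (m^3/h * mg/L = g/h)
Daily TAN removed = 638.064 * 24 = 15313.536 g/day
Convert to kg/day: 15313.536 / 1000 = 15.313536 kg/day

15.313536 kg/day


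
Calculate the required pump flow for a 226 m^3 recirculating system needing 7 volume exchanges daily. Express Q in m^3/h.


Daily recirculation volume = 226 m^3 * 7 = 1582 m^3/day
Flow rate Q = daily volume / 24 h = 1582 / 24 = 65.9167 m^3/h

65.9167 m^3/h


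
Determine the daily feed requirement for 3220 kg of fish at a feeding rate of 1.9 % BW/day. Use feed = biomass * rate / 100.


Feeding rate fraction = 1.9% / 100 = 0.019
Daily feed = 3220 kg * 0.019 = 61.18 kg/day

61.18 kg/day


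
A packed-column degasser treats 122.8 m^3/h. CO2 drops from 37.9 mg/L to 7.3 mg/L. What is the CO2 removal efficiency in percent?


CO2_out / CO2_in = 7.3 / 37.9 = 0.19261214
Fraction remaining = 0.19261214
efficiency = (1 - 0.19261214) * 100 = 80.7388 %

80.7388 %


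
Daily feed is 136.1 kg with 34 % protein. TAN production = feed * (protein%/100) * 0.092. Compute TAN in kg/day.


Protein in feed = 136.1 * 34/100 = 46.274 kg/day
TAN = protein * 0.092 = 46.274 * 0.092 = 4.257208 kg/day

4.257208 kg/day


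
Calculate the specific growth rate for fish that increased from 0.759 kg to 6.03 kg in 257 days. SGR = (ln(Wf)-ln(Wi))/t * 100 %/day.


ln(W_f) = ln(6.03) = 1.796747
ln(W_i) = ln(0.759) = -0.2757535
ln(W_f) - ln(W_i) = 1.796747 - -0.2757535 = 2.0725005
SGR = 2.0725005 / 257 * 100 = 0.80642 %/day

0.80642 %/day


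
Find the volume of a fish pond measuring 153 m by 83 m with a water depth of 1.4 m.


Base area = L * W = 153 * 83 = 12699 m^2
Volume = area * depth = 12699 * 1.4 = 17778.6 m^3

17778.6 m^3


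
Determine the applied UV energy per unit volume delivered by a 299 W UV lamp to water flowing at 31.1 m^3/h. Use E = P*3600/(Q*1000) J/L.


Energy delivered per hour = 299 W * 3600 s = 1076400 J/h
Volume treated per hour = 31.1 m^3/h * 1000 = 31100 L/h
dose = 1076400 / 31100 = 34.6109 J/L

34.6109 J/L


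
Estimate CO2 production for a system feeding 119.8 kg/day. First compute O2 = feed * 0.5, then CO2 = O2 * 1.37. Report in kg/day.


O2 = 119.8 * 0.5 = 59.9
CO2 = 59.9 * 1.37 = 82.063

82.063 kg/day


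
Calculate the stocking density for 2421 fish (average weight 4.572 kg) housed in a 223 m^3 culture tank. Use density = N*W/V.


Total biomass = 2421 fish * 4.572 kg = 11068.812 kg
Density = total biomass / volume = 11068.812 / 223 = 49.6359 kg/m^3

49.6359 kg/m^3


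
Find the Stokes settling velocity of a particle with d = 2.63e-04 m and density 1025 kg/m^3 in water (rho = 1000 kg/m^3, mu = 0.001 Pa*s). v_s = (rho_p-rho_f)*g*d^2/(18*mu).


Density difference: rho_p - rho_f = 1025 - 1000 = 25 kg/m^3
d^2 = (2.63e-04)^2 = 6.9169e-08 m^2
Numerator = (rho_p - rho_f) * g * d^2 = 25 * 9.81 * 6.9169e-08 = 1.6963697e-05
Denominator = 18 * mu = 18 * 0.001 = 0.018
v_s = 1.6963697e-05 / 0.018 = 9.42428e-04 m/s
Check: Re = rho_f * v_s * d / mu = 1000 * 9.42428e-04 * 2.63e-04 / 0.001 = 0.248 < 1, so Stokes' law applies.

9.42428e-04 m/s


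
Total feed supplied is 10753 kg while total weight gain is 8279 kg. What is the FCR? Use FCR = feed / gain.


FCR = feed consumed / weight gained
FCR = 10753 kg / 8279 kg = 1.29883

1.29883


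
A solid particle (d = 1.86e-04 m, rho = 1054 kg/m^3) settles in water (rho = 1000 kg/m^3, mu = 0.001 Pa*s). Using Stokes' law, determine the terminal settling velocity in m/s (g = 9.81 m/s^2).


Density difference: rho_p - rho_f = 1054 - 1000 = 54 kg/m^3
d^2 = (1.86e-04)^2 = 3.4596e-08 m^2
Numerator = (rho_p - rho_f) * g * d^2 = 54 * 9.81 * 3.4596e-08 = 1.8326885e-05
Denominator = 18 * mu = 18 * 0.001 = 0.018
v_s = 1.8326885e-05 / 0.018 = 0.00101816 m/s
Check: Re = rho_f * v_s * d / mu = 1000 * 0.00101816 * 1.86e-04 / 0.001 = 0.189 < 1, so Stokes' law applies.

0.00101816 m/s


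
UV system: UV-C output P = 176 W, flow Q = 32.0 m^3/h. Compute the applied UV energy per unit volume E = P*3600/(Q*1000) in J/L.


Energy delivered per hour = 176 W * 3600 s = 633600 J/h
Volume treated per hour = 32.0 m^3/h * 1000 = 32000 L/h
dose = 633600 / 32000 = 19.8 J/L

19.8 J/L


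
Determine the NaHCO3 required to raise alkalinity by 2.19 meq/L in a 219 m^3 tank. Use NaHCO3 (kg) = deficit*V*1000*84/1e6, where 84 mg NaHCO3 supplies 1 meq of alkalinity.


Tank volume in L = 219 m^3 * 1000 = 219000 L
Total meq required = 2.19 meq/L * 219000 L = 479610 meq
NaHCO3 mass = 479610 meq * 84 mg/meq / 1e6 = 40.2872 kg

40.2872 kg


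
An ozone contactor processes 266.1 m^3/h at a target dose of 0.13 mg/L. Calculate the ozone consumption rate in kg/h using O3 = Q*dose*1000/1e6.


O3 demand (mg/h) = Q * dose * 1000 = 266.1 * 0.13 * 1000 = 34593 mg/h
Convert mg to kg: 34593 / 1e6 = 0.034593 kg/h

0.034593 kg/h


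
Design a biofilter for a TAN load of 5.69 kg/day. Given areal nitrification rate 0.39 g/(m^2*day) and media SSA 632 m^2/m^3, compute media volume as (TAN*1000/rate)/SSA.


A = 5.69*1000 / 0.39 = 14589.744 m^2
V = 14589.744 / 632 = 23.085

23.085 m^3


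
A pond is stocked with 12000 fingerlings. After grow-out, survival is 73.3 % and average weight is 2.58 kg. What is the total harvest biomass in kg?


Survivors = 12000 * 73.3/100 = 8796 fish
Harvest biomass = survivors * W_f = 8796 * 2.58 = 22693.68 kg

22693.68 kg


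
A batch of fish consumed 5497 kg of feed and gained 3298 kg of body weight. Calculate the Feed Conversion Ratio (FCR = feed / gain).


FCR = feed consumed / weight gained
FCR = 5497 kg / 3298 kg = 1.66677

1.66677


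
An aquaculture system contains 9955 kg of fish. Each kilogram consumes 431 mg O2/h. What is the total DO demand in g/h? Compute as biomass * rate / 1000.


Total O2 consumption (mg/h) = 9955 kg * 431 mg/(kg*h) = 4290605 mg/h
Convert to g/h: 4290605 / 1000 = 4290.605 g/h

4290.605 g/h


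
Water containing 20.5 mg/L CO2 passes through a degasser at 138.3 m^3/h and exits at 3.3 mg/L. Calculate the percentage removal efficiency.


CO2_out / CO2_in = 3.3 / 20.5 = 0.16097561
Fraction remaining = 0.16097561
efficiency = (1 - 0.16097561) * 100 = 83.9024 %

83.9024 %


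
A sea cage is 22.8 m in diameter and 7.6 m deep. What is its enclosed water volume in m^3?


r = d/2 = 22.8/2 = 11.4 m
Base area = pi*r^2 = pi*11.4^2 = 408.28138 m^2
Volume = 408.28138 * 7.6 = 3102.94 m^3

3102.94 m^3


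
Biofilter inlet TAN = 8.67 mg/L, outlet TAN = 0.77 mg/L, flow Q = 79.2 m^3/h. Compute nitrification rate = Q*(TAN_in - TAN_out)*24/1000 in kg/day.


Concentration drop: TAN_in - TAN_out = 8.67 - 0.77 = 7.9 mg/L
Hourly TAN removed = Q * dTAN = 79.2 m^3/h * 7.9 mg/L = 625.68 g/h  (m^3/h * mg/L = g/h)
Daily TAN removed = 625.68 * 24 = 15016.32 g/day
Convert to kg/day: 15016.32 / 1000 = 15.01632 kg/day

15.01632 kg/day


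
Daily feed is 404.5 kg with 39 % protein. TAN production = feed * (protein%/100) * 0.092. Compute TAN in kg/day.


Protein in feed = 404.5 * 39/100 = 157.755 kg/day
TAN = protein * 0.092 = 157.755 * 0.092 = 14.51346 kg/day

14.51346 kg/day


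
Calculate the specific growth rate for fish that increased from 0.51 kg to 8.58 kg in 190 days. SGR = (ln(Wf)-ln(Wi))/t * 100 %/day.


ln(W_f) = ln(8.58) = 2.1494339
ln(W_i) = ln(0.51) = -0.67334455
ln(W_f) - ln(W_i) = 2.1494339 - -0.67334455 = 2.8227784
SGR = 2.8227784 / 190 * 100 = 1.48567 %/day

1.48567 %/day


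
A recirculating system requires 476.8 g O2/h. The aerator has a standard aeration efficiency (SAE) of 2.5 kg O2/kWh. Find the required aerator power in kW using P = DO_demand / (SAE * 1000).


SAE in g O2/kWh = 2.5 * 1000 = 2500 g/kWh
P = DO_demand / SAE_g = 476.8 / 2500 = 0.19072 kW

0.19072 kW


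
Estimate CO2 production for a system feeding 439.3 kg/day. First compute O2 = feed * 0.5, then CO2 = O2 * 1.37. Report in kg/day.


O2 = 439.3 * 0.5 = 219.65
CO2 = 219.65 * 1.37 = 300.9205

300.9205 kg/day


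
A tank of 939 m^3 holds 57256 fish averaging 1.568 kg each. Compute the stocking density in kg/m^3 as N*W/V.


Total biomass = 57256 fish * 1.568 kg = 89777.408 kg
Density = total biomass / volume = 89777.408 / 939 = 95.6096 kg/m^3

95.6096 kg/m^3


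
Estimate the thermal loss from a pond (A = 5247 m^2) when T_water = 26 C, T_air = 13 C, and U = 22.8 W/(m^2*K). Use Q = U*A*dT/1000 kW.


Temperature difference dT = 26 - 13 = 13 K
Heat loss (W) = U * A * dT = 22.8 * 5247 * 13 = 1555210.8 W
Convert to kW: 1555210.8 / 1000 = 1555.2108 kW

1555.2108 kW


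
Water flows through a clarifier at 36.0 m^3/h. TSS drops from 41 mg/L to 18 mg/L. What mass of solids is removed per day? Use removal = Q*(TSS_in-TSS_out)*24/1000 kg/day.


Concentration drop: TSS_in - TSS_out = 41 - 18 = 23 mg/L
Hourly solids removed = Q * dTSS = 36.0 m^3/h * 23 mg/L = 828 g/h  (m^3/h * mg/L = g/h)
Daily solids removed = 828 * 24 = 19872 g/day
Convert g to kg: 19872 / 1000 = 19.872 kg/day

19.872 kg/day


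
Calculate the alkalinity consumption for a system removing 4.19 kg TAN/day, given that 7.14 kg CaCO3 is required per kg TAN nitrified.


Alkalinity factor: 7.14 kg CaCO3 consumed per kg TAN nitrified
alk = 4.19 kg TAN * 7.14 = 29.9166 kg CaCO3/day

29.9166 kg CaCO3/day


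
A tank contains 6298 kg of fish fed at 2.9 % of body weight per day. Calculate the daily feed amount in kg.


Feeding rate fraction = 2.9% / 100 = 0.029
Daily feed = 6298 kg * 0.029 = 182.642 kg/day

182.642 kg/day


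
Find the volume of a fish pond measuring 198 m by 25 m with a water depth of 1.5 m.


Base area = L * W = 198 * 25 = 4950 m^2
Volume = area * depth = 4950 * 1.5 = 7425 m^3

7425 m^3


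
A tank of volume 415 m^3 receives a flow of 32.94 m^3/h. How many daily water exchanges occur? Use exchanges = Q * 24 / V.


Daily flow volume = 32.94 m^3/h * 24 h = 790.56 m^3/day
Exchanges = daily flow / tank volume = 790.56 / 415 = 1.90496 exchanges/day

1.90496 exchanges/day


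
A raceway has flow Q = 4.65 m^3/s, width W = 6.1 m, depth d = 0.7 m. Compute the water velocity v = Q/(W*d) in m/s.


Cross-sectional area = W * d = 6.1 * 0.7 = 4.27 m^2
Velocity = Q / A = 4.65 / 4.27 = 1.08899 m/s

1.08899 m/s


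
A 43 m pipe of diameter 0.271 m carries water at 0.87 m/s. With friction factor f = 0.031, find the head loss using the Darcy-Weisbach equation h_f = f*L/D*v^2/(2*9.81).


v^2 = 0.87^2 = 0.7569 m^2/s^2
L/D = 43/0.271 = 158.67159
h_f = f*(L/D)*v^2/(2g) = 0.031 * 158.67159 * 0.7569 / 19.62 = 0.189758 m

0.189758 m


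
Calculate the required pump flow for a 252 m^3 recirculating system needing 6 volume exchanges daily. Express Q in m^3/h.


Daily recirculation volume = 252 m^3 * 6 = 1512 m^3/day
Flow rate Q = daily volume / 24 h = 1512 / 24 = 63 m^3/h

63 m^3/h


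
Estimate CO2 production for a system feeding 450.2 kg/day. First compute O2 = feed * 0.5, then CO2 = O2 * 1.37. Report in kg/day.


O2 = 450.2 * 0.5 = 225.1
CO2 = 225.1 * 1.37 = 308.387

308.387 kg/day


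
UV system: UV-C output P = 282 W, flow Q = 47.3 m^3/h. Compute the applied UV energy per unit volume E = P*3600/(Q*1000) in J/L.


Energy delivered per hour = 282 W * 3600 s = 1015200 J/h
Volume treated per hour = 47.3 m^3/h * 1000 = 47300 L/h
dose = 1015200 / 47300 = 21.463 J/L

21.463 J/L


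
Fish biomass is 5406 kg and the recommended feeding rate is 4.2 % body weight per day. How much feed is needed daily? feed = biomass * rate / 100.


Feeding rate fraction = 4.2% / 100 = 0.042
Daily feed = 5406 kg * 0.042 = 227.052 kg/day

227.052 kg/day


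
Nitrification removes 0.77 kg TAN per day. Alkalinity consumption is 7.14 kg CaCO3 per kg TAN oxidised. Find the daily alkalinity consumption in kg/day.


Alkalinity factor: 7.14 kg CaCO3 consumed per kg TAN nitrified
alk = 0.77 kg TAN * 7.14 = 5.4978 kg CaCO3/day

5.4978 kg CaCO3/day


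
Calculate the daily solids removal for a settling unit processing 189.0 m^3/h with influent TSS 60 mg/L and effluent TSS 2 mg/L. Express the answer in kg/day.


Concentration drop: TSS_in - TSS_out = 60 - 2 = 58 mg/L
Hourly solids removed = Q * dTSS = 189.0 m^3/h * 58 mg/L = 10962 g/h  (m^3/h * mg/L = g/h)
Daily solids removed = 10962 * 24 = 263088 g/day
Convert g to kg: 263088 / 1000 = 263.088 kg/day

263.088 kg/day


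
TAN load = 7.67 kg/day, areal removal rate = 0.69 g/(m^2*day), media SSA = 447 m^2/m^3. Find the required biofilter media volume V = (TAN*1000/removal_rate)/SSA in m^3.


A = 7.67*1000 / 0.69 = 11115.942 m^2
V = 11115.942 / 447 = 24.8679

24.8679 m^3


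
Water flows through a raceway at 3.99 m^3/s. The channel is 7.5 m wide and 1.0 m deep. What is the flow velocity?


Cross-sectional area = W * d = 7.5 * 1.0 = 7.5 m^2
Velocity = Q / A = 3.99 / 7.5 = 0.532 m/s

0.532 m/s


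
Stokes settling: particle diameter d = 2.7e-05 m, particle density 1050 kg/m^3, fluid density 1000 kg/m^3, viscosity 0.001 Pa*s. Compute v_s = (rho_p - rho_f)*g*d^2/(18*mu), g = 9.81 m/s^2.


Density difference: rho_p - rho_f = 1050 - 1000 = 50 kg/m^3
d^2 = (2.7e-05)^2 = 7.29e-10 m^2
Numerator = (rho_p - rho_f) * g * d^2 = 50 * 9.81 * 7.29e-10 = 3.575745e-07
Denominator = 18 * mu = 18 * 0.001 = 0.018
v_s = 3.575745e-07 / 0.018 = 1.98652e-05 m/s
Check: Re = rho_f * v_s * d / mu = 1000 * 1.98652e-05 * 2.7e-05 / 0.001 = 5.36e-04 < 1, so Stokes' law applies.

1.98652e-05 m/s


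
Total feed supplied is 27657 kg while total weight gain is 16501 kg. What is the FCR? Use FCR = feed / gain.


FCR = feed consumed / weight gained
FCR = 27657 kg / 16501 kg = 1.67608

1.67608


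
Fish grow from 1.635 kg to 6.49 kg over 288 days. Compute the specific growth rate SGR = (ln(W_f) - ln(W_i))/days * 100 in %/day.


ln(W_f) = ln(6.49) = 1.8702625
ln(W_i) = ln(1.635) = 0.4916428
ln(W_f) - ln(W_i) = 1.8702625 - 0.4916428 = 1.3786197
SGR = 1.3786197 / 288 * 100 = 0.478687 %/day

0.478687 %/day


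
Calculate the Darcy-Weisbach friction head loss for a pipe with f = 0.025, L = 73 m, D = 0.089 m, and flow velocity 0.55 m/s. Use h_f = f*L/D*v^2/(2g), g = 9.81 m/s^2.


v^2 = 0.55^2 = 0.3025 m^2/s^2
L/D = 73/0.089 = 820.22472
h_f = f*(L/D)*v^2/(2g) = 0.025 * 820.22472 * 0.3025 / 19.62 = 0.316154 m

0.316154 m


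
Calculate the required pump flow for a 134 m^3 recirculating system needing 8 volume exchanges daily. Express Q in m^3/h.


Daily recirculation volume = 134 m^3 * 8 = 1072 m^3/day
Flow rate Q = daily volume / 24 h = 1072 / 24 = 44.6667 m^3/h

44.6667 m^3/h


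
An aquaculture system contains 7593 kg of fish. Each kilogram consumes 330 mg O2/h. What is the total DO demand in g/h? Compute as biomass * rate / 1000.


Total O2 consumption (mg/h) = 7593 kg * 330 mg/(kg*h) = 2505690 mg/h
Convert to g/h: 2505690 / 1000 = 2505.69 g/h

2505.69 g/h


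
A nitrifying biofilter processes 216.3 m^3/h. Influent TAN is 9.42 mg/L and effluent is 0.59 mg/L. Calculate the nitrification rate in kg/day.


Concentration drop: TAN_in - TAN_out = 9.42 - 0.59 = 8.83 mg/L
Hourly TAN removed = Q * dTAN = 216.3 m^3/h * 8.83 mg/L = 1909.929 g/h  (m^3/h * mg/L = g/h)
Daily TAN removed = 1909.929 * 24 = 45838.296 g/day
Convert to kg/day: 45838.296 / 1000 = 45.838296 kg/day

45.838296 kg/day


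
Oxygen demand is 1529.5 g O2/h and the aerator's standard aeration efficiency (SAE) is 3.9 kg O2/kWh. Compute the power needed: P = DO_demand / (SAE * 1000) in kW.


SAE in g O2/kWh = 3.9 * 1000 = 3900 g/kWh
P = DO_demand / SAE_g = 1529.5 / 3900 = 0.392179 kW

0.392179 kW


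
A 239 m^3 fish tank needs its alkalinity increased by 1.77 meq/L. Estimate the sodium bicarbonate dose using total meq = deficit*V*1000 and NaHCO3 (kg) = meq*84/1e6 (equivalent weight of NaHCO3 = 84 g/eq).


Tank volume in L = 239 m^3 * 1000 = 239000 L
Total meq required = 1.77 meq/L * 239000 L = 423030 meq
NaHCO3 mass = 423030 meq * 84 mg/meq / 1e6 = 35.5345 kg

35.5345 kg


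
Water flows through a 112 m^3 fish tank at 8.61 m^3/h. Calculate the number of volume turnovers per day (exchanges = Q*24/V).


Daily flow volume = 8.61 m^3/h * 24 h = 206.64 m^3/day
Exchanges = daily flow / tank volume = 206.64 / 112 = 1.845 exchanges/day

1.845 exchanges/day


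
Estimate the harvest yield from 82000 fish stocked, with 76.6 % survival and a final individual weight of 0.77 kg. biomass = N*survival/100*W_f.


Survivors = 82000 * 76.6/100 = 62812 fish
Harvest biomass = survivors * W_f = 62812 * 0.77 = 48365.24 kg

48365.24 kg


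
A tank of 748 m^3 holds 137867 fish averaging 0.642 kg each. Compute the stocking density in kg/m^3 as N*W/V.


Total biomass = 137867 fish * 0.642 kg = 88510.614 kg
Density = total biomass / volume = 88510.614 / 748 = 118.33 kg/m^3

118.33 kg/m^3


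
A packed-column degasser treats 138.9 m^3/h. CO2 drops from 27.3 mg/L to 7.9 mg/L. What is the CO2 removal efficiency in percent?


CO2_out / CO2_in = 7.9 / 27.3 = 0.28937729
Fraction remaining = 0.28937729
efficiency = (1 - 0.28937729) * 100 = 71.0623 %

71.0623 %


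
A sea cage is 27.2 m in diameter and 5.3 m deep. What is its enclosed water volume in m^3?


r = d/2 = 27.2/2 = 13.6 m
Base area = pi*r^2 = pi*13.6^2 = 581.06898 m^2
Volume = 581.06898 * 5.3 = 3079.67 m^3

3079.67 m^3


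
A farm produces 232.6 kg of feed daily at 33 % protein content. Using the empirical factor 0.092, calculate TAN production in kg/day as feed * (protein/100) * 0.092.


Protein in feed = 232.6 * 33/100 = 76.758 kg/day
TAN = protein * 0.092 = 76.758 * 0.092 = 7.061736 kg/day

7.061736 kg/day


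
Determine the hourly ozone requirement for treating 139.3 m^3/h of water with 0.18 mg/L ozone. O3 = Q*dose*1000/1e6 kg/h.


O3 demand (mg/h) = Q * dose * 1000 = 139.3 * 0.18 * 1000 = 25074 mg/h
Convert mg to kg: 25074 / 1e6 = 0.025074 kg/h

0.025074 kg/h


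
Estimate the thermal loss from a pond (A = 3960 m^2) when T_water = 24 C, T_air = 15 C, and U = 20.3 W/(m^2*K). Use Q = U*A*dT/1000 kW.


Temperature difference dT = 24 - 15 = 9 K
Heat loss (W) = U * A * dT = 20.3 * 3960 * 9 = 723492 W
Convert to kW: 723492 / 1000 = 723.492 kW

723.492 kW


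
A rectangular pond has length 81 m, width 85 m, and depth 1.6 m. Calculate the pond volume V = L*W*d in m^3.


Base area = L * W = 81 * 85 = 6885 m^2
Volume = area * depth = 6885 * 1.6 = 11016 m^3

11016 m^3


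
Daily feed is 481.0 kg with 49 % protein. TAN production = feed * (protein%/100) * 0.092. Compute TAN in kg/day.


Protein in feed = 481.0 * 49/100 = 235.69 kg/day
TAN = protein * 0.092 = 235.69 * 0.092 = 21.68348 kg/day

21.68348 kg/day


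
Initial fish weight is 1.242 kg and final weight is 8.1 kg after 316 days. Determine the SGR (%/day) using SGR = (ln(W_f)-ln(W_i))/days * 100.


ln(W_f) = ln(8.1) = 2.0918641
ln(W_i) = ln(1.242) = 0.21672298
ln(W_f) - ln(W_i) = 2.0918641 - 0.21672298 = 1.8751411
SGR = 1.8751411 / 316 * 100 = 0.593399 %/day

0.593399 %/day


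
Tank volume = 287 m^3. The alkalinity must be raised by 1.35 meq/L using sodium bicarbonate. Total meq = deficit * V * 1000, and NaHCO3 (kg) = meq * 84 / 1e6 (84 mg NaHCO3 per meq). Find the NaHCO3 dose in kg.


Tank volume in L = 287 m^3 * 1000 = 287000 L
Total meq required = 1.35 meq/L * 287000 L = 387450 meq
NaHCO3 mass = 387450 meq * 84 mg/meq / 1e6 = 32.5458 kg

32.5458 kg


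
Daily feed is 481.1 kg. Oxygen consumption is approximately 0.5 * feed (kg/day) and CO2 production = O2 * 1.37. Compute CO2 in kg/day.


O2 = 481.1 * 0.5 = 240.55
CO2 = 240.55 * 1.37 = 329.5535

329.5535 kg/day


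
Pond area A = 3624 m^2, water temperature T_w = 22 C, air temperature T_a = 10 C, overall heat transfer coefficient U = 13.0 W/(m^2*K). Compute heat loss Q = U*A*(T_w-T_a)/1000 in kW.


Temperature difference dT = 22 - 10 = 12 K
Heat loss (W) = U * A * dT = 13.0 * 3624 * 12 = 565344 W
Convert to kW: 565344 / 1000 = 565.344 kW

565.344 kW


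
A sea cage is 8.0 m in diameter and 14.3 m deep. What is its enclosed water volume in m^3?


r = d/2 = 8.0/2 = 4 m
Base area = pi*r^2 = pi*4^2 = 50.265482 m^2
Volume = 50.265482 * 14.3 = 718.796 m^3

718.796 m^3


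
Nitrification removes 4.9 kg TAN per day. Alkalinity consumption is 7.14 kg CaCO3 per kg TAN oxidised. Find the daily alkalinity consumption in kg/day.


Alkalinity factor: 7.14 kg CaCO3 consumed per kg TAN nitrified
alk = 4.9 kg TAN * 7.14 = 34.986 kg CaCO3/day

34.986 kg CaCO3/day


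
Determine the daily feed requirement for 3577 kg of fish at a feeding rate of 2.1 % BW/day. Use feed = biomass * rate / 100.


Feeding rate fraction = 2.1% / 100 = 0.021
Daily feed = 3577 kg * 0.021 = 75.117 kg/day

75.117 kg/day


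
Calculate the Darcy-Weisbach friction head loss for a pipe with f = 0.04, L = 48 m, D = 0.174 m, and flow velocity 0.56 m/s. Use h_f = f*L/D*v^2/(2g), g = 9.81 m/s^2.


v^2 = 0.56^2 = 0.3136 m^2/s^2
L/D = 48/0.174 = 275.86207
h_f = f*(L/D)*v^2/(2g) = 0.04 * 275.86207 * 0.3136 / 19.62 = 0.176372 m

0.176372 m


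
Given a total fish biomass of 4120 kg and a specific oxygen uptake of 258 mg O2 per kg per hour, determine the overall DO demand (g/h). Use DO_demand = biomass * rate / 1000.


Total O2 consumption (mg/h) = 4120 kg * 258 mg/(kg*h) = 1062960 mg/h
Convert to g/h: 1062960 / 1000 = 1062.96 g/h

1062.96 g/h
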